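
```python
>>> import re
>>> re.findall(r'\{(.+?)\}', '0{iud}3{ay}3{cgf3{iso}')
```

Lazy quantifiers expand one character at a time until the remainder of the pattern can match.
Scanning left to right: at [1:6] match '{iud}', group 1 = 'iud'; at [7:11] match '{ay}', group 1 = 'ay'; at [12:22] match '{cgf3{iso}', group 1 = 'cgf3{iso'.
With a single group, `findall` returns only what that group captured — 3 items.

['iud', 'ay', 'cgf3{iso']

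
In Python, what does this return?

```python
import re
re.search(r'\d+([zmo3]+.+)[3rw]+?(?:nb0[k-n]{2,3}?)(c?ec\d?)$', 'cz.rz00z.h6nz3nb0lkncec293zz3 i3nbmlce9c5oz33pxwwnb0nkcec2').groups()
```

This matches one or more of a digit; then one or more of one of [zmo3], then one or more of any character (captured); then one or more of one of [3rw] (lazy); then the literal 'nb0', then 2 to 3 of a character in [k-n] (lazy) (non-capturing group); then optionally the literal 'c', then the literal 'ec', then optionally a digit (captured); then anchored at the end.
`search` walks the string left to right and returns the first match it finds.
The match spans [5:58] → '00z.h6nz3nb0lkncec293zz3 i3nbmlce9c5oz33pxwwnb0nkcec2'.
Captured: group 1 = 'z.h6nz3nb0lkncec293zz3 i3nbmlce9c5oz33pxw', group 2 = 'cec2'.

('z.h6nz3nb0lkncec293zz3 i3nbmlce9c5oz33pxw', 'cec2')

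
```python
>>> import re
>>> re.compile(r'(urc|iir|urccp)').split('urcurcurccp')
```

Branches in `(...|...)` are attempted left-to-right; the first branch that allows the whole pattern to succeed is taken.
Matches to split on: at [0:3] → 'urc'; at [3:6] → 'urc'; at [6:9] → 'urc'.
With a capturing group present, the delimiter's captured portion is kept in the result list.

['', 'urc', '', 'urc', '', 'urc', 'cp']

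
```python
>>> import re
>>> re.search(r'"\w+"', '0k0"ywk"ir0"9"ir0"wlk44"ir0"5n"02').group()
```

'"ywk"'

`search` walks the string left to right and returns the first match it finds.
The match spans [3:8] → '"ywk"'.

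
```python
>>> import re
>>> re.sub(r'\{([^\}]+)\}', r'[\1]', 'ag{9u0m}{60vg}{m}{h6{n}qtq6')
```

'ag[9u0m][60vg][m][h6{n]qtq6'

Matches: at [2:8] → '{9u0m}'; at [8:14] → '{60vg}'; at [14:17] → '{m}'; at [17:23] → '{h6{n}'.
Each match is replaced using the text its own group 1 captured.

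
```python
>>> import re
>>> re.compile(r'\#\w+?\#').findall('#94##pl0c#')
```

['#94#', '#pl0c#']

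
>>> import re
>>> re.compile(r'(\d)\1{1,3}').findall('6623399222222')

The backreference `\1` re-matches whatever the first group consumed, character for character.
Walking the string: at [0:2] match '66', group 1 = '6'; at [3:5] match '33', group 1 = '3'; at [5:7] match '99', group 1 = '9'; at [7:11] match '2222', group 1 = '2'; at [11:13] match '22', group 1 = '2'.
One capturing group, so `findall` returns just the captured substring from each match — 5 in all.

['6', '3', '9', '2', '2']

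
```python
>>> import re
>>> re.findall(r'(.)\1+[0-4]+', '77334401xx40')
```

['7', 'x']

After group 1 captures some text, `\1` only succeeds where that same text appears again.
Matches: at [0:8] match '77334401', group 1 = '7'; at [8:12] match 'xx40', group 1 = 'x'.
`findall` collects group 1 from each match (2 total).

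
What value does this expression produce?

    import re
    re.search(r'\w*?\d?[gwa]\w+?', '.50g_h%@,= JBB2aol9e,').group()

'50g_'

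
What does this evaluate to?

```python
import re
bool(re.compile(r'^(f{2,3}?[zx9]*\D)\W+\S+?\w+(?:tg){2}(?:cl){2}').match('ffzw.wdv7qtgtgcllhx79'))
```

False

Pattern: anchored at the start of the string; then 2 to 3 of a literal 'f' (lazy), then zero or more of one of [zx9], then a non-digit (captured); then one or more of a non-word character, then one or more of a non-whitespace character (lazy); then one or more of a word character, then the literal 'tg' repeated 2 times, then the literal 'cl' repeated 2 times.
`re.match` won't scan ahead — the pattern has to work from the very first character.
Here the pattern fails at index 0, so the call returns None, and `bool(None)` is False.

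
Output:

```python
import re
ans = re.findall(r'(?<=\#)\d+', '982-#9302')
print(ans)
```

['9302']

The `(?=…)`/`(?<=…)` assertion just peeks at neighbouring text; it doesn't advance the match position.
Walking the string: at [5:9] → '9302'.
No capturing groups, so `findall` returns the 1 full match string.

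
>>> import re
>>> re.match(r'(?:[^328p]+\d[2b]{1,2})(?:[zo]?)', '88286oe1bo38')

The pattern matches one or more of any character except [328p], then a digit, then 1 to 2 of one of [2b] (non-capturing group); then optionally one of [zo] (non-capturing group).
`re.match` only tries the pattern at the start of the string.
Here the string doesn't start with a match, so the call returns None.

None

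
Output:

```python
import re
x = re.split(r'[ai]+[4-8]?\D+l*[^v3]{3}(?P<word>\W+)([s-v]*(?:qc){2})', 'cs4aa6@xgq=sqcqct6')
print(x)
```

The pattern matches one or more of one of [ai], then optionally a character in [4-8]; then one or more of a non-digit, then zero or more of the literal 'l', then exactly 3 of any character except [v3]; then one or more of a non-word character (captured as 'word'); then zero or more of a character in [s-v], then the literal 'qc' repeated 2 times (captured).
Because the pattern has a capturing group, `split` also inserts each captured text between the pieces.

['cs4', '=', 'sqcqc', 't6']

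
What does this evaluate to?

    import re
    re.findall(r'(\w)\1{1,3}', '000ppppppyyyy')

The backreference `\1` re-matches whatever the first group consumed, character for character.
Because there's exactly one group, `findall` drops the full match and keeps group 1 from each hit.

['0', 'p', 'p', 'y']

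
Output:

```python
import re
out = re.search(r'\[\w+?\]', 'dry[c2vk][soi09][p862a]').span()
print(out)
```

(3, 9)

The match spans [3:9] → '[c2vk]'.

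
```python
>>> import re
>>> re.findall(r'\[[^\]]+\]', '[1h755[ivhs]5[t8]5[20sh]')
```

Walking the string: at [0:12] → '[1h755[ivhs]'; at [13:17] → '[t8]'; at [18:24] → '[20sh]'.
No capturing groups, so `findall` returns the 3 full match strings.

['[1h755[ivhs]', '[t8]', '[20sh]']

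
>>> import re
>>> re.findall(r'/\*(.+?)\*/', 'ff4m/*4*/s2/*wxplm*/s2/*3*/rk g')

['4', 'wxplm', '3']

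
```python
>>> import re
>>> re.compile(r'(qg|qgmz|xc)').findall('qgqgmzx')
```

['qg', 'qg']

Branches in `(...|...)` are attempted left-to-right; the first branch that allows the whole pattern to succeed is taken.
Walking the string: at [0:2] match 'qg', group 1 = 'qg'; at [2:4] match 'qg', group 1 = 'qg'.
Because there's exactly one group, `findall` drops the full match and keeps group 1 from each hit.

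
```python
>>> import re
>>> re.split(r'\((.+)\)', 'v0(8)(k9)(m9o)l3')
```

['v0', '8)(k9)(m9o', 'l3']

`re.split` interleaves the captured-group text with the surrounding fragments.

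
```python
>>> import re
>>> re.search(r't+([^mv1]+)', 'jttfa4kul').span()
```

This matches one or more of a literal 't'; then one or more of any character except [mv1] (captured).
Unlike `match`, `search` isn't anchored — it looks for the pattern anywhere in the string.
The match spans [1:9] → 'ttfa4kul'.
Captured: group 1 = 'fa4kul'.

(1, 9)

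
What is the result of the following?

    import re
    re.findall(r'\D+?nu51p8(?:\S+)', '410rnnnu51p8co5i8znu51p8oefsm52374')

The pattern matches one or more of a non-digit (lazy), then the literal 'nu5', then the literal '1p8'; then one or more of a non-whitespace character (non-capturing group).
With no groups in the pattern, `findall` gives back each whole match — 1 here.

['rnnnu51p8co5i8znu51p8oefsm52374']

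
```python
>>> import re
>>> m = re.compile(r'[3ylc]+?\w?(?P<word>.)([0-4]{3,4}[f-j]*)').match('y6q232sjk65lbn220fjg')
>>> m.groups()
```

The pattern matches one or more of one of [3ylc] (lazy), then optionally a word character; then any character (captured as 'word'); then 3 to 4 of a character in [0-4], then zero or more of a character in [f-j] (captured).
`match` is anchored at position 0; if the pattern doesn't fit there, it returns None.
The match spans [0:6] → 'y6q232'.
Captured: group 1 = 'q', group 2 = '232'.

('q', '232')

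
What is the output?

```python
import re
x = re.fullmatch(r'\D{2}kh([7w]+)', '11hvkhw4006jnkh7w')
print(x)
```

For `fullmatch`, every character of the input must be accounted for by the pattern.
Here the pattern can't cover the whole string, so the call returns None.

None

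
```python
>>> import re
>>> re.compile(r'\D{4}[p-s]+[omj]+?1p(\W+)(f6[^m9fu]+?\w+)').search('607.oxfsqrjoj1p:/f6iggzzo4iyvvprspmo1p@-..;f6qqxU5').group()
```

'.oxfsqrjoj1p:/f6iggzzo4iyvvprspmo1p'

The pattern matches exactly 4 of a non-digit; then one or more of a character in [p-s]; then one or more of one of [omj] (lazy), then the literal '1p'; then one or more of a non-word character (captured); then the literal 'f6', then one or more of any character except [m9fu] (lazy), then one or more of a word character (captured).
The match spans [3:38] → '.oxfsqrjoj1p:/f6iggzzo4iyvvprspmo1p'.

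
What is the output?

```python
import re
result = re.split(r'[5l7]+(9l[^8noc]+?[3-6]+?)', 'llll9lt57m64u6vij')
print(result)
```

['', '9lt5', '7m64u6vij']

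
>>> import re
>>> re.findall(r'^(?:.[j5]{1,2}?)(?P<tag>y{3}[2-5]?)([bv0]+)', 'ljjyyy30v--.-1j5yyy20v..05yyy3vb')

[('yyy3', '0v')]

This matches anchored at the start of the string; then any character, then 1 to 2 of one of [j5] (lazy) (non-capturing group); then exactly 3 of the literal 'y', then optionally a character in [2-5] (captured as 'tag'); then one or more of one of [bv0] (captured).
Scanning left to right: at [0:9] match 'ljjyyy30v', groups = ('yyy3', '0v').
2 groups means the one result is a tuple of 2 captured strings — 1 here.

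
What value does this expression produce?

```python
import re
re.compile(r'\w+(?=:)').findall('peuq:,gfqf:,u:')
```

['peuq', 'gfqf', 'u']

Because the assertion is zero-width, the text it checks is not consumed and won't appear in the result.
`findall` yields the raw match text (3 of them) because the pattern has no groups.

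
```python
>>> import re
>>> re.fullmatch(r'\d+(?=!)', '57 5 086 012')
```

None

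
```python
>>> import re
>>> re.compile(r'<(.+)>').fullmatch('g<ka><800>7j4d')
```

`re.fullmatch` requires the pattern to consume the entire string.
Here the string isn't matched end-to-end, so the call returns None.

None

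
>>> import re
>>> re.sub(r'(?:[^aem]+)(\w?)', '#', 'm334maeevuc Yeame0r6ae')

This matches one or more of any character except [aem] (non-capturing group); then optionally a word character (captured).
Matches: at [1:5] → '334m'; at [8:14] → 'vuc Ye'; at [17:21] → '0r6a'.
Each match is replaced by '#'.

'm#aee#ame#e'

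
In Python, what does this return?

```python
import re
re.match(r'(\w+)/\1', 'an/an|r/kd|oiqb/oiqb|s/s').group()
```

`re.match` won't scan ahead — the pattern has to work from the very first character.
The match spans [0:5] → 'an/an'.

'an/an'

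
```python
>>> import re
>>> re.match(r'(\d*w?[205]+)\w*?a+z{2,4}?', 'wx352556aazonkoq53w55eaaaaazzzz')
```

None

Pattern: zero or more of a digit, then optionally a literal 'w', then one or more of one of [205] (captured); then zero or more of a word character (lazy), then one or more of the literal 'a', then 2 to 4 of the literal 'z' (lazy).
`re.match` won't scan ahead — the pattern has to work from the very first character.
Here position 0 doesn't satisfy it, so the call returns None.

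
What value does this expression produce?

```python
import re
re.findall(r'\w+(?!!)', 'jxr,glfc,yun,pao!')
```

['jxr', 'glfc', 'yun', 'pa']

The negative lookaround is zero-width — it rules out positions where the adjacent text would match, without consuming anything.
Walking the string: at [0:3] → 'jxr'; at [4:8] → 'glfc'; at [9:12] → 'yun'; at [13:15] → 'pa'.
With no groups in the pattern, `findall` gives back each whole match — 4 here.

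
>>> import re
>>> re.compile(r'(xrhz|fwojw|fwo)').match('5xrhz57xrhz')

With `match`, the pattern is implicitly anchored at the beginning.
Here the string doesn't start with a match, so the call returns None.

None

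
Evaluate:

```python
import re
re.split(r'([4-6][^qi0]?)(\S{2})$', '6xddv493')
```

['6xddv', '4', '93', '']

This matches a character in [4-6], then optionally any character except [qi0] (captured); then exactly 2 of a non-whitespace character (captured); then anchored at the end.
Matches to split on: at [5:8] → '493'.
Because the pattern has a capturing group, `split` also inserts each captured text between the pieces.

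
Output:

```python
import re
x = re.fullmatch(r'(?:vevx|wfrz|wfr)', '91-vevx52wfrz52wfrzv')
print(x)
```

`re.fullmatch` is like wrapping the pattern in `^…$` (in single-line mode).
Here the string isn't matched end-to-end, so the call returns None.

None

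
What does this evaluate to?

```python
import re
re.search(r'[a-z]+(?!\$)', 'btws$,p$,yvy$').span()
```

A negative assertion filters positions out without eating any characters.
The match spans [0:3] → 'btw'.

(0, 3)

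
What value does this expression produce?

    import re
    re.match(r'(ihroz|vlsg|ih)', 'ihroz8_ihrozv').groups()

('ihroz',)

The match spans [0:5] → 'ihroz'.
Captured: group 1 = 'ihroz'.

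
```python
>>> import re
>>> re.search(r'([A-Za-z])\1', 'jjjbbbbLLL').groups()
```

('j',)

`\1` is not a pattern — it's the concrete string captured by group 1, re-applied verbatim.
`re.search` tries every starting position until one works.
The match spans [0:2] → 'jj'.
Captured: group 1 = 'j'.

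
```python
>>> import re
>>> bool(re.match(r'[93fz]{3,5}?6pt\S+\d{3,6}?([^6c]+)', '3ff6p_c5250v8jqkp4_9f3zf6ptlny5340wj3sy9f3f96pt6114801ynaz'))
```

This matches 3 to 5 of one of [93fz] (lazy); then the literal '6pt', then one or more of a non-whitespace character; then 3 to 6 of a digit (lazy); then one or more of any character except [6c] (captured).
`match` is anchored at position 0; if the pattern doesn't fit there, it returns None.
Here the string doesn't start with a match, so the call returns None, and `bool(None)` is False.

False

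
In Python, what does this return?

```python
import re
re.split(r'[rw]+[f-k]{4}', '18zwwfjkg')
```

The pattern matches one or more of one of [rw]; then exactly 4 of a character in [f-k].
Matches to split on: at [3:9] → 'wwfjkg'.
Splitting on the pattern gives 2 pieces.

['18z', '']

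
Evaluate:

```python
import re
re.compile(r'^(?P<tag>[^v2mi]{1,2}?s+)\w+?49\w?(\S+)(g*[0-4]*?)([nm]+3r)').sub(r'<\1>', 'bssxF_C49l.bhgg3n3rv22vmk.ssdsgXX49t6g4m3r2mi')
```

'<bss>2mi'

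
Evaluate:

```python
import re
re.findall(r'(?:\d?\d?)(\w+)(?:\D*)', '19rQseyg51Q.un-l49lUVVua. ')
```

`findall` collects group 1 from each match (2 total).

['rQseyg51Q', 'lUVVua']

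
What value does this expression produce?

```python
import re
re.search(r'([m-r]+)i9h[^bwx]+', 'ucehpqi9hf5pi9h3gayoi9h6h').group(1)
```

This matches one or more of a character in [m-r] (captured); then the literal 'i9h', then one or more of any character except [bwx].
Unlike `match`, `search` isn't anchored — it looks for the pattern anywhere in the string.
The match spans [4:25] → 'pqi9hf5pi9h3gayoi9h6h'.
Captured: group 1 = 'pq'.

'pq'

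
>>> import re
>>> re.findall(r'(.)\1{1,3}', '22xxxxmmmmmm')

['2', 'x', 'm', 'm']

`\1` is not a pattern — it's the concrete string captured by group 1, re-applied verbatim.
Scanning left to right: at [0:2] match '22', group 1 = '2'; at [2:6] match 'xxxx', group 1 = 'x'; at [6:10] match 'mmmm', group 1 = 'm'; at [10:12] match 'mm', group 1 = 'm'.
One capturing group, so `findall` returns just the captured substring from each match — 4 in all.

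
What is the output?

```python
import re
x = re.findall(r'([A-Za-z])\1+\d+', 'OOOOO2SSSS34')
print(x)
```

The backreference `\1` re-matches whatever the first group consumed, character for character.
One capturing group, so `findall` returns just the captured substring from each match — 2 in all.

['O', 'S']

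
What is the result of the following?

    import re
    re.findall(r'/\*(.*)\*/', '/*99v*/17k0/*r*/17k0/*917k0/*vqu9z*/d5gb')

Walking the string: at [0:36] match '/*99v*/17k0/*r*/17k0/*917k0/*vqu9z*/', group 1 = '99v*/17k0/*r*/17k0/*917k0/*vqu9z'.
Because there's exactly one group, `findall` drops the full match and keeps group 1 from the one hit.

['99v*/17k0/*r*/17k0/*917k0/*vqu9z']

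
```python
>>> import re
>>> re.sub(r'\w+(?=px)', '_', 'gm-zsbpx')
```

'gm-_px'

The lookaround is zero-width — it requires the adjacent text to match without consuming it, so the asserted text isn't part of the match.
`sub` substitutes '_' at each match site.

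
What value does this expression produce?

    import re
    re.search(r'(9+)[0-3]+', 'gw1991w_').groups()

('99',)

The match spans [3:6] → '991'.
Captured: group 1 = '99'.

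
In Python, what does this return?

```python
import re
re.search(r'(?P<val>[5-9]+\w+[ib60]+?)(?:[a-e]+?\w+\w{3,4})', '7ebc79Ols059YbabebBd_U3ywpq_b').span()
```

This matches one or more of a character in [5-9], then one or more of a word character, then one or more of one of [ib60] (lazy) (captured as 'val'); then one or more of a character in [a-e] (lazy), then one or more of a word character, then 3 to 4 of a word character (non-capturing group).
`re.search` tries every starting position until one works.
The match spans [0:29] → '7ebc79Ols059YbabebBd_U3ywpq_b'.
Captured: group 1 = '7ebc79Ols059Ybab'.

(0, 29)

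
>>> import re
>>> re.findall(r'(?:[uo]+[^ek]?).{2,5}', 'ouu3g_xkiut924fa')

The pattern matches one or more of one of [uo], then optionally any character except [ek] (non-capturing group); then 2 to 5 of any character.
`findall` yields the raw match text (2 of them) because the pattern has no groups.

['ouu3g_xki', 'ut924fa']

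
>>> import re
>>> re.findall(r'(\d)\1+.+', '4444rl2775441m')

['4']

`\1` has to match the exact text group 1 already captured.
Matches: at [0:14] match '4444rl2775441m', group 1 = '4'.
One capturing group, so `findall` returns just the captured substring from the one match — 1 in all.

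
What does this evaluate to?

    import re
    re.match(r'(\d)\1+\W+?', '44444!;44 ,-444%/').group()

'44444!'

The backreference `\1` re-matches whatever the first group consumed, character for character.
`re.match` only tries the pattern at the start of the string.
The match spans [0:6] → '44444!'.
Captured: group 1 = '4'.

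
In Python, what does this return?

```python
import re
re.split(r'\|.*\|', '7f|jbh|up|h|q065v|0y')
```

Each match becomes a cut point; 2 segments remain.

['7f', '0y']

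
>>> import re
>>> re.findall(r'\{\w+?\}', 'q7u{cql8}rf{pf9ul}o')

Walking the string: at [3:9] → '{cql8}'; at [11:18] → '{pf9ul}'.
`findall` yields the raw match text (2 of them) because the pattern has no groups.

['{cql8}', '{pf9ul}']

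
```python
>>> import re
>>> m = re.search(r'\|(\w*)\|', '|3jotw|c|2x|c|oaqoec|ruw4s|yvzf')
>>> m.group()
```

'|3jotw|'

The match spans [0:7] → '|3jotw|'.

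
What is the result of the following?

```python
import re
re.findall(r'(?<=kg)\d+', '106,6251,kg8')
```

['8']

Because the assertion is zero-width, the text it checks is not consumed and won't appear in the result.
`findall` yields the raw match text (1 of them) because the pattern has no groups.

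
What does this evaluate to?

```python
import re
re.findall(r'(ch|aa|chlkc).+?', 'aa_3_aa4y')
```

['aa', 'aa']

Because there's exactly one group, `findall` drops the full match and keeps group 1 from each hit.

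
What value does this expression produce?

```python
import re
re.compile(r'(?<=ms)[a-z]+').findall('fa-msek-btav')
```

['ek']

The `(?=…)`/`(?<=…)` assertion just peeks at neighbouring text; it doesn't advance the match position.
Since nothing is captured, `findall` lists the 1 matched substring directly.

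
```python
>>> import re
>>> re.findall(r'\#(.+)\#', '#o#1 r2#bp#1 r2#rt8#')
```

['o#1 r2#bp#1 r2#rt8']

Matches: at [0:20] match '#o#1 r2#bp#1 r2#rt8#', group 1 = 'o#1 r2#bp#1 r2#rt8'.
One capturing group, so `findall` returns just the captured substring from the one match — 1 in all.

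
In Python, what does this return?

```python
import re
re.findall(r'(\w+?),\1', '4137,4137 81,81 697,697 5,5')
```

A backreference is literal: `\1` must see the identical characters the first group matched.
Matches: at [0:9] match '4137,4137', group 1 = '4137'; at [10:15] match '81,81', group 1 = '81'; at [16:23] match '697,697', group 1 = '697'; at [24:27] match '5,5', group 1 = '5'.
Because there's exactly one group, `findall` drops the full match and keeps group 1 from each hit.

['4137', '81', '697', '5']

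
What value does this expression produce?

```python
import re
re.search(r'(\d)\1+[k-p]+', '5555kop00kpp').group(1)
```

'5'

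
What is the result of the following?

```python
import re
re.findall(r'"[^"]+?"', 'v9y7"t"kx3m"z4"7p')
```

Scanning left to right: at [4:7] → '"t"'; at [11:15] → '"z4"'.
Since nothing is captured, `findall` lists the 2 matched substrings directly.

['"t"', '"z4"']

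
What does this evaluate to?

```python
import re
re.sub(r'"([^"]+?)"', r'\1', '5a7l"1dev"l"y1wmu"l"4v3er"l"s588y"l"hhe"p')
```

Each match is replaced using the text its own group 1 captured.

'5a7l1devly1wmul4v3erls588ylhhep'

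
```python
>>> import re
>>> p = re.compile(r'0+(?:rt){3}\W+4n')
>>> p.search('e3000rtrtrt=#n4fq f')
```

Pattern: one or more of a literal '0', then the literal 'rt' repeated 3 times; then one or more of a non-word character, then the literal '4n'.
`search` walks the string left to right and returns the first match it finds.
Here nothing in the string fits, so the call returns None.

None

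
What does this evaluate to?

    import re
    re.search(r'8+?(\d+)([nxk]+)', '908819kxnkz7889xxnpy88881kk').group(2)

'kxnk'

The match spans [2:10] → '8819kxnk'.
Captured: group 1 = '819', group 2 = 'kxnk'.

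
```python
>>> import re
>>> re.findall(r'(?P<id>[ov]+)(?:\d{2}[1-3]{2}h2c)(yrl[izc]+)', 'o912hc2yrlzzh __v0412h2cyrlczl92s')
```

[('v', 'yrlcz')]

Pattern: one or more of one of [ov] (captured as 'id'); then exactly 2 of a digit, then exactly 2 of a character in [1-3], then the literal 'h2c' (non-capturing group); then the literal 'yrl', then one or more of one of [izc] (captured).
Matches: at [16:29] match 'v0412h2cyrlcz', groups = ('v', 'yrlcz').
Multiple groups make `findall` return tuples — one 2-tuple for the one match.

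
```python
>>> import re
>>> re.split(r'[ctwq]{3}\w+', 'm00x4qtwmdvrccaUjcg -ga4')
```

Pattern: exactly 3 of one of [ctwq]; then one or more of a word character.
Matches to split on: at [5:19] → 'qtwmdvrccaUjcg'.
`split` removes every match and returns the 2 fragments in between.

['m00x4', ' -ga4']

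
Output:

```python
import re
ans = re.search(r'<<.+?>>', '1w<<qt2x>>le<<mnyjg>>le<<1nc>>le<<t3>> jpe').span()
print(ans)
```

`re.search` tries every starting position until one works.
The match spans [2:10] → '<<qt2x>>'.

(2, 10)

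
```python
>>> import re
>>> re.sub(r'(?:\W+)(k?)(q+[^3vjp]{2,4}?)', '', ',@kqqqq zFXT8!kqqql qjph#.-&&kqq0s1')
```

'FXT8qjph1'

`sub` substitutes '' at each match site.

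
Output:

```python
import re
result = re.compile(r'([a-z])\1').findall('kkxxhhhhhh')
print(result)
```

The backreference `\1` re-matches whatever the first group consumed, character for character.
Matches: at [0:2] match 'kk', group 1 = 'k'; at [2:4] match 'xx', group 1 = 'x'; at [4:6] match 'hh', group 1 = 'h'; at [6:8] match 'hh', group 1 = 'h'; at [8:10] match 'hh', group 1 = 'h'.
With a single group, `findall` returns only what that group captured — 5 items.

['k', 'x', 'h', 'h', 'h']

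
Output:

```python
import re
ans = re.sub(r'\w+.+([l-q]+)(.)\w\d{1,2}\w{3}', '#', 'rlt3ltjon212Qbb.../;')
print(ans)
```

#.../;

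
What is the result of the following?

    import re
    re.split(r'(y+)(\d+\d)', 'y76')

['', 'y', '76', '']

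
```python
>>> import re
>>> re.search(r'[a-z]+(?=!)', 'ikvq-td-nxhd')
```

Lookahead/lookbehind check context without consuming it, so the matched span excludes the asserted characters.
Here no position works, so the call returns None.

None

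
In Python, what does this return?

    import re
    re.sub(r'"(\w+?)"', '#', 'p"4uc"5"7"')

'p#5#'

Matches: at [1:6] → '"4uc"'; at [7:10] → '"7"'.
`sub` substitutes '#' at each match site.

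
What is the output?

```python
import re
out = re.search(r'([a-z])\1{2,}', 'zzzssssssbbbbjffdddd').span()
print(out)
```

`\1` has to match the exact text group 1 already captured.
`re.search` scans for the first position where the pattern succeeds.
The match spans [0:3] → 'zzz'.
Captured: group 1 = 'z'.

(0, 3)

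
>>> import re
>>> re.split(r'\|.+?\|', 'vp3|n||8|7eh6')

['vp3', '', '7eh6']

Matches to split on: at [3:6] → '|n|'; at [6:9] → '|8|'.
Splitting on the pattern gives 3 pieces.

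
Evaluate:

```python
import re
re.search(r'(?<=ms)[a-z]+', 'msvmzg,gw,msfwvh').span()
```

Because the assertion is zero-width, the text it checks is not consumed and won't appear in the result.
`search` walks the string left to right and returns the first match it finds.
The match spans [2:6] → 'vmzg'.

(2, 6)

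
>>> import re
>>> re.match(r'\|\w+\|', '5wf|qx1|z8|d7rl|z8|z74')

`re.match` only tries the pattern at the start of the string.
Here position 0 doesn't satisfy it, so the call returns None.

None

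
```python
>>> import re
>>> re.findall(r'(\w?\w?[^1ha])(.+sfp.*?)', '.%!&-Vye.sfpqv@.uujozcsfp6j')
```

A `+?`/`*?`/`{m,n}?` starts at its minimum and grows only as far as needed for what follows to match.
With 2 capturing groups, `findall` returns a 2-tuple per match.

[('.', '%!&-Vye.sfpqv@.uujozcsfp')]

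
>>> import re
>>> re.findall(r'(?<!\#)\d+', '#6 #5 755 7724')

['755', '7724']

`(?!…)`/`(?<!…)` only lets a position through if the neighbouring text does NOT match; no characters are consumed.
Walking the string: at [6:9] → '755'; at [10:14] → '7724'.
`findall` yields the raw match text (2 of them) because the pattern has no groups.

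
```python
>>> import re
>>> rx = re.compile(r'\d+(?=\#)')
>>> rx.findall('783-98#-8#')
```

['98', '8']

Lookahead/lookbehind check context without consuming it, so the matched span excludes the asserted characters.
Walking the string: at [4:6] → '98'; at [8:9] → '8'.
`findall` yields the raw match text (2 of them) because the pattern has no groups.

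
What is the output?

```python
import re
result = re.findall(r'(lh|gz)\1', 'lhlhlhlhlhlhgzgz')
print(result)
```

A backreference is literal: `\1` must see the identical characters the first group matched.
Walking the string: at [0:4] match 'lhlh', group 1 = 'lh'; at [4:8] match 'lhlh', group 1 = 'lh'; at [8:12] match 'lhlh', group 1 = 'lh'; at [12:16] match 'gzgz', group 1 = 'gz'.
With a single group, `findall` returns only what that group captured — 4 items.

['lh', 'lh', 'lh', 'gz']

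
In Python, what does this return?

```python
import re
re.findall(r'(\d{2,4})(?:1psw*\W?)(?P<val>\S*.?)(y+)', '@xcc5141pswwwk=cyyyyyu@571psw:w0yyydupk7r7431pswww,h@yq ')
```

[('514', 'k=cyyyyyu@571psw:w0yyydupk7r7431pswww,h@', 'y')]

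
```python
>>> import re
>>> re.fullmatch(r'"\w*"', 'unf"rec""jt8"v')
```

None

`fullmatch` succeeds only if the pattern covers the string from start to end.
Here there's no way to consume every character, so the call returns None.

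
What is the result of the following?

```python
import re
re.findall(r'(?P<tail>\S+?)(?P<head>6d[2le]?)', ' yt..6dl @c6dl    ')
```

[('yt..', '6dl'), ('@c', '6dl')]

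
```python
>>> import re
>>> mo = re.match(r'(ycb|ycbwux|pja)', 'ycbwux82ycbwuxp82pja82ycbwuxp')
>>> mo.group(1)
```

'ycb'

`|` is ordered: at each position the engine commits to the first alternative that works.
`match` is anchored at position 0; if the pattern doesn't fit there, it returns None.
The match spans [0:3] → 'ycb'.
Captured: group 1 = 'ycb'.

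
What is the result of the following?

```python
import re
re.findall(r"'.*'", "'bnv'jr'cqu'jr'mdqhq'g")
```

["'bnv'jr'cqu'jr'mdqhq'"]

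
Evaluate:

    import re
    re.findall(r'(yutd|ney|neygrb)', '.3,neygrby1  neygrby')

Alternation tries branches left to right and keeps the first one that lets the overall match succeed at that position.
Matches: at [3:6] match 'ney', group 1 = 'ney'; at [13:16] match 'ney', group 1 = 'ney'.
Because there's exactly one group, `findall` drops the full match and keeps group 1 from each hit.

['ney', 'ney']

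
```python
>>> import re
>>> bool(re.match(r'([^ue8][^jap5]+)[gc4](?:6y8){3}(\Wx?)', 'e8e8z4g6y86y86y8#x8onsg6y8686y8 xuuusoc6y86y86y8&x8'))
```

False

Pattern: any character except [ue8], then one or more of any character except [jap5] (captured); then one of [gc4], then the literal '6y8' repeated 3 times; then a non-word character, then optionally a literal 'x' (captured).
With `match`, the pattern is implicitly anchored at the beginning.
Here position 0 doesn't satisfy it, so the call returns None, and `bool(None)` is False.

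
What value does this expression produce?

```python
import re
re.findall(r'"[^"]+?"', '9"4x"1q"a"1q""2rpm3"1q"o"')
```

['"4x"', '"a"', '"2rpm3"', '"o"']

Matches: at [1:5] → '"4x"'; at [7:10] → '"a"'; at [13:20] → '"2rpm3"'; at [22:25] → '"o"'.
No capturing groups, so `findall` returns the 4 full match strings.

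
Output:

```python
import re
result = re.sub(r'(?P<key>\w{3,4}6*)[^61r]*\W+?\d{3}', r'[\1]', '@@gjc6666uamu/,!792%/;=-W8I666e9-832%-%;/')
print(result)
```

@@[gjc6666]%/;=-[W8I666]%-%;/

The replacement refers to a captured group, so each match is rewritten using its own captured text.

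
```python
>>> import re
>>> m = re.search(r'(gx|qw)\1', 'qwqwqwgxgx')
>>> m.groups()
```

('qw',)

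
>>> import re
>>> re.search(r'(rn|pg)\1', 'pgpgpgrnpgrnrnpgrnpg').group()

`\1` has to match the exact text group 1 already captured.
`re.search` tries every starting position until one works.
The match spans [0:4] → 'pgpg'.
Captured: group 1 = 'pg'.

'pgpg'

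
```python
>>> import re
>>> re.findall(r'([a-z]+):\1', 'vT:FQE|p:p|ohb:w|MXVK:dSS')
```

A backreference is literal: `\1` must see the identical characters the first group matched.
Because there's exactly one group, `findall` drops the full match and keeps group 1 from the one hit.

['p']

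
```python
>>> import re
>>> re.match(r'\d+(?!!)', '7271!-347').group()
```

The negative lookaround is zero-width — it rules out positions where the adjacent text would match, without consuming anything.
With `match`, the pattern is implicitly anchored at the beginning.
The match spans [0:3] → '727'.

'727'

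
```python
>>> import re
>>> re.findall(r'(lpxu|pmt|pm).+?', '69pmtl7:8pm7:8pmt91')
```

Branches in `(...|...)` are attempted left-to-right; the first branch that allows the whole pattern to succeed is taken.
One capturing group, so `findall` returns just the captured substring from each match — 3 in all.

['pmt', 'pm', 'pmt']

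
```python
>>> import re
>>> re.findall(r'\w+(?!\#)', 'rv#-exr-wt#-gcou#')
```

The negative lookaround is zero-width — it rules out positions where the adjacent text would match, without consuming anything.
No capturing groups, so `findall` returns the 4 full match strings.

['r', 'exr', 'w', 'gco']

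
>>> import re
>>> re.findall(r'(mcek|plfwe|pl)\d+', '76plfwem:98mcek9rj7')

Walking the string: at [11:16] match 'mcek9', group 1 = 'mcek'.
`findall` collects group 1 from the one match (1 total).

['mcek']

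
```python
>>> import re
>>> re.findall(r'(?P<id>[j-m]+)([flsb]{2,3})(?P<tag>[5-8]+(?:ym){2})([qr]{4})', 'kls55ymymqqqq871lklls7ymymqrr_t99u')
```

[('k', 'ls', '55ymym', 'qqqq')]

Pattern: one or more of a character in [j-m] (captured as 'id'); then 2 to 3 of one of [flsb] (captured); then one or more of a character in [5-8], then the literal 'ym' repeated 2 times (captured as 'tag'); then exactly 4 of one of [qr] (captured).
Walking the string: at [0:13] match 'kls55ymymqqqq', groups = ('k', 'ls', '55ymym', 'qqqq').
`findall` packs the 4 group values into a tuple for every match.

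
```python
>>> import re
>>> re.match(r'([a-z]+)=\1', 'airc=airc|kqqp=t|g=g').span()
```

`re.match` won't scan ahead — the pattern has to work from the very first character.
The match spans [0:9] → 'airc=airc'.

(0, 9)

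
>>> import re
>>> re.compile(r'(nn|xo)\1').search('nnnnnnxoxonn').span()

A backreference is literal: `\1` must see the identical characters the first group matched.
Unlike `match`, `search` isn't anchored — it looks for the pattern anywhere in the string.
The match spans [0:4] → 'nnnn'.
Captured: group 1 = 'nn'.

(0, 4)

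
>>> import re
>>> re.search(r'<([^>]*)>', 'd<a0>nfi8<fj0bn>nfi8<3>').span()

(1, 5)

`search` walks the string left to right and returns the first match it finds.
The match spans [1:5] → '<a0>'.
Captured: group 1 = 'a0'.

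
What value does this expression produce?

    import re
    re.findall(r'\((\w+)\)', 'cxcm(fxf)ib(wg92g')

['fxf']

Walking the string: at [4:9] match '(fxf)', group 1 = 'fxf'.
`findall` collects group 1 from the one match (1 total).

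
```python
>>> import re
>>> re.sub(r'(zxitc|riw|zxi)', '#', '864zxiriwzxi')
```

Matches: at [3:6] → 'zxi'; at [6:9] → 'riw'; at [9:12] → 'zxi'.
Each match is replaced by '#'.

'864###'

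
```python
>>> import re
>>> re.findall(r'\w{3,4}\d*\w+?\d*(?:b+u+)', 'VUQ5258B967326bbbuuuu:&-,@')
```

['VUQ5258B967326bbbuuuu']

Pattern: 3 to 4 of a word character, then zero or more of a digit, then one or more of a word character (lazy); then zero or more of a digit; then one or more of a literal 'b', then one or more of the literal 'u' (non-capturing group).
With no groups in the pattern, `findall` gives back each whole match — 1 here.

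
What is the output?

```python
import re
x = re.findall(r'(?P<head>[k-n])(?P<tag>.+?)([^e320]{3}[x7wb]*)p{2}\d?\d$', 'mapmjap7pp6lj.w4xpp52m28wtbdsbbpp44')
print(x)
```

The pattern matches a character in [k-n] (captured as 'head'); then one or more of any character (lazy) (captured as 'tag'); then exactly 3 of any character except [e320], then zero or more of one of [x7wb] (captured); then exactly 2 of the literal 'p', then optionally a digit, then a digit; then anchored at the end.
3 groups means the one result is a tuple of 3 captured strings — 1 here.

[('m', 'apmjap7pp6lj.w4xpp52m28wt', 'bdsbb')]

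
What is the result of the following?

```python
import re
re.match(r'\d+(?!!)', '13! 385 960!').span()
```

(0, 1)

With `match`, the pattern is implicitly anchored at the beginning.
The match spans [0:1] → '1'.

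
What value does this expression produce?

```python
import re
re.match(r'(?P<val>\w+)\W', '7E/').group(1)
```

The pattern matches one or more of a word character (captured as 'val'); then a non-word character.
`match` is anchored at position 0; if the pattern doesn't fit there, it returns None.
The match spans [0:3] → '7E/'.
Captured: group 1 = '7E'.

'7E'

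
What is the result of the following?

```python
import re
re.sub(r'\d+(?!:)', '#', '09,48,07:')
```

A negative assertion filters positions out without eating any characters.
Each match is replaced by '#'.

'#,#,#7:'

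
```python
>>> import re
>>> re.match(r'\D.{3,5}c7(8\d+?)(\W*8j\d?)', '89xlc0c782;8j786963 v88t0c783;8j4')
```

The pattern matches a non-digit, then 3 to 5 of any character, then the literal 'c7'; then a literal '8', then one or more of a digit (lazy) (captured); then zero or more of a non-word character, then the literal '8j', then optionally a digit (captured).
With `match`, the pattern is implicitly anchored at the beginning.
Here the pattern fails at index 0, so the call returns None.

None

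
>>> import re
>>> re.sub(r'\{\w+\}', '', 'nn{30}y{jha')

Each match is replaced by ''.

'nny{jha'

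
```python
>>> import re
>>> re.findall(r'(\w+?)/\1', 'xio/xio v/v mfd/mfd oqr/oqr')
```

The backreference `\1` re-matches whatever the first group consumed, character for character.
`findall` collects group 1 from each match (4 total).

['xio', 'v', 'mfd', 'oqr']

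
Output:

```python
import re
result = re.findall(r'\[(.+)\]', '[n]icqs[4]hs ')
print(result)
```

['n]icqs[4']

One capturing group, so `findall` returns just the captured substring from the one match — 1 in all.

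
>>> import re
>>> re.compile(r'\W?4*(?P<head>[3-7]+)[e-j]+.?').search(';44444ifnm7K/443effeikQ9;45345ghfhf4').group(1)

'4'

The match spans [0:9] → ';44444ifn'.
Captured: group 1 = '4'.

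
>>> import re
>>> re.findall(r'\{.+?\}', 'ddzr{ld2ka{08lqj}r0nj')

['{ld2ka{08lqj}']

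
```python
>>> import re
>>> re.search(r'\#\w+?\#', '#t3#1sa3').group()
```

'#t3#'

Unlike `match`, `search` isn't anchored — it looks for the pattern anywhere in the string.
The match spans [0:4] → '#t3#'.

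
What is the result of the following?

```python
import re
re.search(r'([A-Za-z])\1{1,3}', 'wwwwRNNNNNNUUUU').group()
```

'wwww'

`\1` is not a pattern — it's the concrete string captured by group 1, re-applied verbatim.
`search` walks the string left to right and returns the first match it finds.
The match spans [0:4] → 'wwww'.
Captured: group 1 = 'w'.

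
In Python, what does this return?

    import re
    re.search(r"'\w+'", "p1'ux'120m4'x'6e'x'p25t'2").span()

(2, 6)

The match spans [2:6] → "'ux'".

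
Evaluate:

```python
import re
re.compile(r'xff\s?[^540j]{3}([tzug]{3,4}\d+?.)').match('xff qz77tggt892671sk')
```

None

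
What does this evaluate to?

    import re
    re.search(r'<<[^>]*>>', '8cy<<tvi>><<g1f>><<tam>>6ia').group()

`re.search` scans for the first position where the pattern succeeds.
The match spans [3:10] → '<<tvi>>'.

'<<tvi>>'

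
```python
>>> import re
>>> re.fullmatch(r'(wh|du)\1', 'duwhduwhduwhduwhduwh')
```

`fullmatch` succeeds only if the pattern covers the string from start to end.
Here there's no way to consume every character, so the call returns None.

None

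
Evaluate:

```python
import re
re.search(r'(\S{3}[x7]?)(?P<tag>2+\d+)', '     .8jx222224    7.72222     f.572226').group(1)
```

Pattern: exactly 3 of a non-whitespace character, then optionally one of [x7] (captured); then one or more of a literal '2', then one or more of a digit (captured as 'tag').
`re.search` tries every starting position until one works.
The match spans [5:15] → '.8jx222224'.
Captured: group 1 = '.8jx', group 2 = '222224'.

'.8jx'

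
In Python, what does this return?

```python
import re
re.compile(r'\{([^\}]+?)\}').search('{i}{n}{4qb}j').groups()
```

('i',)

The match spans [0:3] → '{i}'.
Captured: group 1 = 'i'.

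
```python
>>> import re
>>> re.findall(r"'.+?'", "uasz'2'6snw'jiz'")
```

The `?` after the quantifier makes it lazy — it takes as little as possible before letting the rest of the pattern try.
Matches: at [4:7] → "'2'"; at [11:16] → "'jiz'".
Since nothing is captured, `findall` lists the 2 matched substrings directly.

["'2'", "'jiz'"]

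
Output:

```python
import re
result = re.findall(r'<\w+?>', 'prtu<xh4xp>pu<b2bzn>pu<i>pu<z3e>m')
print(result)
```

Walking the string: at [4:11] → '<xh4xp>'; at [13:20] → '<b2bzn>'; at [22:25] → '<i>'; at [27:32] → '<z3e>'.
`findall` yields the raw match text (4 of them) because the pattern has no groups.

['<xh4xp>', '<b2bzn>', '<i>', '<z3e>']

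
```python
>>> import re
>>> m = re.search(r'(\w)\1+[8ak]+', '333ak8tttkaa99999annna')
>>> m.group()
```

'333ak8'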